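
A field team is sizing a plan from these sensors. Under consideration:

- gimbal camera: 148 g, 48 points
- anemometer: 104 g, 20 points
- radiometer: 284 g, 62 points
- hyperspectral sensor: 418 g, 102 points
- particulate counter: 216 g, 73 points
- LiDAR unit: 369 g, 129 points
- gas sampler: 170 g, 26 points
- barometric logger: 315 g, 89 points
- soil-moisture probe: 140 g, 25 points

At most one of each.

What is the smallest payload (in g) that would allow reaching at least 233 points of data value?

733

Need the lightest bundle worth ≥ 233.
Taking gimbal camera + particulate counter + LiDAR unit gives 250 (≥ 233) for 733 g.
Any bundle with less than 733 g falls short of 233.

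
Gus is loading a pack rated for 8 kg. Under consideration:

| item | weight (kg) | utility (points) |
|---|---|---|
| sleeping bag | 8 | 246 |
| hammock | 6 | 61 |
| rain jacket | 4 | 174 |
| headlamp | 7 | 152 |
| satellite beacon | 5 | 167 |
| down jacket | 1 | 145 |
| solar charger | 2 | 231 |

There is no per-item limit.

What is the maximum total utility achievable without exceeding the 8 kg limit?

1160

The ratio ordering already packs tightly: 8×down jacket, 8 kg, 1160.
No other feasible combination exceeds 1160.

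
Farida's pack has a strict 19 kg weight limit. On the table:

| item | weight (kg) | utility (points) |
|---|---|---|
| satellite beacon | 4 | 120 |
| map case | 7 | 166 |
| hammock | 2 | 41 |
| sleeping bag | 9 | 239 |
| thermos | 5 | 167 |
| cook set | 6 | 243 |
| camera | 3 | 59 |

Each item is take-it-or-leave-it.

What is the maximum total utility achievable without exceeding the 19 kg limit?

602

A density-first pass picks satellite beacon + hammock + thermos + cook set — 571 at 17 kg.
Dropping hammock and thermos frees 7 kg; slotting in sleeping bag (9 kg) lifts the total to 602 at 19 kg.
Every other selection either busts 19 kg or fails to beat 602.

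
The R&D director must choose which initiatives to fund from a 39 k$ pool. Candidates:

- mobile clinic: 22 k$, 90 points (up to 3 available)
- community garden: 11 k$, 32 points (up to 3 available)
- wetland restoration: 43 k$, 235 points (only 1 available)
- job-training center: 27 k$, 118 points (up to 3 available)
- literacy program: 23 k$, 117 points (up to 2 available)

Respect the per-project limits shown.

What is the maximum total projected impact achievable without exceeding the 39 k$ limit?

150

Greedy by ratio would take community garden + literacy program: 34 k$ used, total 149.
Replace literacy program with job-training center: the trade gains 1 net, giving 150 at 38 k$.
The spare 1 k$ is too small for any remaining project, and no exchange beats 150.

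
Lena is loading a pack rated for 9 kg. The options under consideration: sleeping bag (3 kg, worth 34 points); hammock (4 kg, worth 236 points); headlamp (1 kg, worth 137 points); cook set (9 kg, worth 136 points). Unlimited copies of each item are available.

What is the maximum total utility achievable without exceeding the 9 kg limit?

1233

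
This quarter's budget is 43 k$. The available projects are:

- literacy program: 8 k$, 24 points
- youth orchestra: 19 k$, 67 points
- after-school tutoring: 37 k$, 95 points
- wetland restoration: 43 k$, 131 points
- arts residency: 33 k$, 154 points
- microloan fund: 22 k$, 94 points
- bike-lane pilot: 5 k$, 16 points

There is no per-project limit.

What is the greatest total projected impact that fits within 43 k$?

186

By projected impact per k$: arts residency 4.67, microloan fund 4.27, youth orchestra 3.53 lead.
Taking arts residency + 2×bike-lane pilot: 43 k$ used, 186 in projected impact.
That's the maximum — no swap from here does better than 186.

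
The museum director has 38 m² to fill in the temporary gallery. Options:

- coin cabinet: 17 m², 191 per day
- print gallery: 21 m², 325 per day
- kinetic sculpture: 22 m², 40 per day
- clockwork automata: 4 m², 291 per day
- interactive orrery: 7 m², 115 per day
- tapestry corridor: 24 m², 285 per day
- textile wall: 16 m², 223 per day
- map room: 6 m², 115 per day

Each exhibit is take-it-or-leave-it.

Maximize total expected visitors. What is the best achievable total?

846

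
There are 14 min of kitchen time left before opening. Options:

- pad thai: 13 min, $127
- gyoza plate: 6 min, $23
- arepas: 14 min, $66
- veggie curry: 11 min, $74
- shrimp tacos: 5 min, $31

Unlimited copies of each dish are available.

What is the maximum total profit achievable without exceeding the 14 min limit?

Best packing: pad thai — 13 min, 127 total.
Nothing else within 14 min beats 127.

127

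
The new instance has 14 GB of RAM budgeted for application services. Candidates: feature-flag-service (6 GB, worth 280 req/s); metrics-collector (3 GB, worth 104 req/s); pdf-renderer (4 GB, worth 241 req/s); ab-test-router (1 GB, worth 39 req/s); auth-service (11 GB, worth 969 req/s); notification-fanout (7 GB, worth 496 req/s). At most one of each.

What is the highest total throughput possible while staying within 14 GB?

By throughput per GB: auth-service 88.09, notification-fanout 70.86, pdf-renderer 60.25, feature-flag-service 46.67 lead.
A density-first pass picks ab-test-router + auth-service — 1008 at 12 GB.
Dropping ab-test-router frees 1 GB; slotting in metrics-collector (3 GB) lifts the total to 1073 at 14 GB.
Next best is ab-test-router + auth-service at 1008 (12 GB) — short by 65.

1073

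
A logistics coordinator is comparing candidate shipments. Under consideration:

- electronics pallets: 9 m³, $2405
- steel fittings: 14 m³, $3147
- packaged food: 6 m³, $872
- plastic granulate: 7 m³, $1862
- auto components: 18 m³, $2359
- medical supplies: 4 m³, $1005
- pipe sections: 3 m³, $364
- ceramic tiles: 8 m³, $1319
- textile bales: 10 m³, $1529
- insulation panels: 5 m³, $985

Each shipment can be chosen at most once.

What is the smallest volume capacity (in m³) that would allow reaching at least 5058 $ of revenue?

Look for the lowest-volume combination reaching 5058.
electronics pallets + plastic granulate + medical supplies reaches 5272 using 20 m³.
Any bundle with less than 20 m³ falls short of 5058.

20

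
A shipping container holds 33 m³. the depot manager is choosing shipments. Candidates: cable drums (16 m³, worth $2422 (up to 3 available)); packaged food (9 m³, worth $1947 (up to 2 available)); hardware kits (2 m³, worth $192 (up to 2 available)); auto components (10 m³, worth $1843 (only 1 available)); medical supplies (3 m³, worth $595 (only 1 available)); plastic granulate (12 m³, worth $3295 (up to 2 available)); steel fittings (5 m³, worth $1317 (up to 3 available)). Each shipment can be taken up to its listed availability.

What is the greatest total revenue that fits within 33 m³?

8537

Density check — plastic granulate 274.58, steel fittings 263.40, packaged food 216.33 are the best per m³.
The ratio heuristic lands on medical supplies + 2×plastic granulate + steel fittings (8502) but leaves 1 m³ idle.
Replace medical supplies and steel fittings with packaged food: the trade gains 35 net, giving 8537 at 33 m³.
That's the maximum — no swap from here does better than 8537.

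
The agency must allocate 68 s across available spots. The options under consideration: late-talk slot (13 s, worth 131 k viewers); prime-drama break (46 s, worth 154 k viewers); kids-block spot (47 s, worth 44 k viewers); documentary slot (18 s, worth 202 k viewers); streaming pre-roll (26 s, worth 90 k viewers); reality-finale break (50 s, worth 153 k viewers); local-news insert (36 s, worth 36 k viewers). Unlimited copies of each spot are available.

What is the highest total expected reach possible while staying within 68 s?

737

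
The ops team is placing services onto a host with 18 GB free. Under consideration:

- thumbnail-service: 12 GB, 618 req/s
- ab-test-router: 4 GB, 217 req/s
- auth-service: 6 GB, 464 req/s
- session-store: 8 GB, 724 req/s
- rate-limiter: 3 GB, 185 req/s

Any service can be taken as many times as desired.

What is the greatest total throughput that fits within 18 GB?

1448

Taking 2×session-store: 16 GB used, 1448 in throughput.
Nothing else within 18 GB beats 1448.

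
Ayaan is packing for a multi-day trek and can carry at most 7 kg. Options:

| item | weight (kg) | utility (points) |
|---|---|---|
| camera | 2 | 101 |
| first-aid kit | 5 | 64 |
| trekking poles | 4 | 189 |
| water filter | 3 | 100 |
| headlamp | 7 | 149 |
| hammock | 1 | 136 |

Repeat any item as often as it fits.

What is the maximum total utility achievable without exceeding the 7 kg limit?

952

By utility per kg: hammock 136.00, camera 50.50, trekking poles 47.25 lead.
7×hammock uses 7 of the 7 kg and totals 952.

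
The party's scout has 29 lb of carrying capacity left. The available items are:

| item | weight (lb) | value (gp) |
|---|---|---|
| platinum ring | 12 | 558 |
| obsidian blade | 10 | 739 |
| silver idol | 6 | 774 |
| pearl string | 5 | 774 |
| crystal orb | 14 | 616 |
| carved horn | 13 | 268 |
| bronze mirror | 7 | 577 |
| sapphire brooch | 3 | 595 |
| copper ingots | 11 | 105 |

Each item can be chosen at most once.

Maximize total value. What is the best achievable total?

2882

Ranking by ratio (value/lb): sapphire brooch 198.33, pearl string 154.80, silver idol 129.00, bronze mirror 82.43.
Greedy by ratio would take silver idol + pearl string + bronze mirror + sapphire brooch: 21 lb used, total 2720.
Replace bronze mirror with obsidian blade: the trade gains 162 net, giving 2882 at 24 lb.
No other feasible combination exceeds 2882.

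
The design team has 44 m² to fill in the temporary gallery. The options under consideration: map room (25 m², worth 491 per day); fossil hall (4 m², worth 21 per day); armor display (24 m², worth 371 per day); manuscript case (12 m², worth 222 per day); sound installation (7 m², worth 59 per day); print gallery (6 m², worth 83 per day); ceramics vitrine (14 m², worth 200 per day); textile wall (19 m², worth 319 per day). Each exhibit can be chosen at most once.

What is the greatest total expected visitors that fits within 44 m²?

810

Taking the top-ratio exhibits first gives map room + manuscript case + print gallery for 796 (43 m²).
The 18 m² tied up in manuscript case and print gallery is better spent on textile wall — total rises to 810 (44 m²).
Runner-up map room + manuscript case + print gallery tops out at 796.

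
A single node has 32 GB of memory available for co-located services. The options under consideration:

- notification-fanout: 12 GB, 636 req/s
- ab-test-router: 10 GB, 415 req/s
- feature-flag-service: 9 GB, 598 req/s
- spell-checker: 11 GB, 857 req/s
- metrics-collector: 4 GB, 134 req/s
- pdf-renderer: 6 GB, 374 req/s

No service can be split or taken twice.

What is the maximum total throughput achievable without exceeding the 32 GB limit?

Filling by ratio: feature-flag-service + spell-checker + metrics-collector + pdf-renderer for 1963, with 2 GB left unused.
Replace metrics-collector and pdf-renderer with notification-fanout: the trade gains 128 net, giving 2091 at 32 GB.
That's the maximum — no swap from here does better than 2091.

2091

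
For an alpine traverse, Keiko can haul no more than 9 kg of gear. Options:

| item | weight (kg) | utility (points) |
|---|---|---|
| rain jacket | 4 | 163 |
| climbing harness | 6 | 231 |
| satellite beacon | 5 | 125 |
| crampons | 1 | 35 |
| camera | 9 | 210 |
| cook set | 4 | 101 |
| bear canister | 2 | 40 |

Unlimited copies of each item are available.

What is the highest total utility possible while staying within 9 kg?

361

Density check — rain jacket 40.75, climbing harness 38.50, crampons 35.00 are the best per kg.
The ratio ordering already packs tightly: 2×rain jacket + crampons, 9 kg, 361.
That's the maximum — no swap from here does better than 361.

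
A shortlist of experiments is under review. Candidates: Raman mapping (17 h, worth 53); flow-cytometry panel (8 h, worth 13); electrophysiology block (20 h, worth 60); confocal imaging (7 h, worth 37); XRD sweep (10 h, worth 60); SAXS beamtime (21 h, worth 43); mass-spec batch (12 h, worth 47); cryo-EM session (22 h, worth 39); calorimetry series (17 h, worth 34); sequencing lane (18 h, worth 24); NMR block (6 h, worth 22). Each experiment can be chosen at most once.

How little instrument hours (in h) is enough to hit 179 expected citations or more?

Minimise h subject to total expected citations ≥ 179.
electrophysiology block + confocal imaging + XRD sweep + NMR block: 179 expected citations at 43 h.
Below 43 h the best achievable stays under 179.

43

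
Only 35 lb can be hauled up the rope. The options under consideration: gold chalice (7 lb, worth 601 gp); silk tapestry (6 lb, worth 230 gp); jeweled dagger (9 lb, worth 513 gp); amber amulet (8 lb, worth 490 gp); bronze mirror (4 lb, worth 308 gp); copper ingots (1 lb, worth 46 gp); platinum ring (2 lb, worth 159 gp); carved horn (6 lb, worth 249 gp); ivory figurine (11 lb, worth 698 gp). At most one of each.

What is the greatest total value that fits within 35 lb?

Taking the top-ratio items first gives gold chalice + amber amulet + bronze mirror + copper ingots + platinum ring + ivory figurine for 2302 (33 lb).
Dropping amber amulet frees 8 lb; slotting in jeweled dagger (9 lb) lifts the total to 2325 at 34 lb.
The closest alternative, gold chalice + jeweled dagger + amber amulet + ivory figurine, reaches only 2302.

2325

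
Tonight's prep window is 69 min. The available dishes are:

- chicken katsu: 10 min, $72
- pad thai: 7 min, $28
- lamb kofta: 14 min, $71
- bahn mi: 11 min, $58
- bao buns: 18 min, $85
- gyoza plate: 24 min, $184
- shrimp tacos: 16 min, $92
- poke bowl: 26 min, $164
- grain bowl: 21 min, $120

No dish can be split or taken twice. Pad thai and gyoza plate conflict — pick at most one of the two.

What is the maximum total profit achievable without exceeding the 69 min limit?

Chicken katsu + lamb kofta + gyoza plate + grain bowl uses 69 of the 69 min and totals 447.

447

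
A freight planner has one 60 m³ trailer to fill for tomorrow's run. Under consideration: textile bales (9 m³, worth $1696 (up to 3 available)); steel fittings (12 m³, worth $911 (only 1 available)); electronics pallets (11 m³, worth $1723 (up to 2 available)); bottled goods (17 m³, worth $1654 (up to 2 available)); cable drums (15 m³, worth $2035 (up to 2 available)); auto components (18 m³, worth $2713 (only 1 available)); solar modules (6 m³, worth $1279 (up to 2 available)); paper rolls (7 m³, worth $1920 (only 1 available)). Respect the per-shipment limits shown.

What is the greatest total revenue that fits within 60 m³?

The ratio heuristic lands on 3×textile bales + electronics pallets + 2×solar modules + paper rolls (11289) but leaves 3 m³ idle.
Replace textile bales with electronics pallets: the trade gains 27 net, giving 11316 at 59 m³.
That's the maximum — no swap from here does better than 11316.

11316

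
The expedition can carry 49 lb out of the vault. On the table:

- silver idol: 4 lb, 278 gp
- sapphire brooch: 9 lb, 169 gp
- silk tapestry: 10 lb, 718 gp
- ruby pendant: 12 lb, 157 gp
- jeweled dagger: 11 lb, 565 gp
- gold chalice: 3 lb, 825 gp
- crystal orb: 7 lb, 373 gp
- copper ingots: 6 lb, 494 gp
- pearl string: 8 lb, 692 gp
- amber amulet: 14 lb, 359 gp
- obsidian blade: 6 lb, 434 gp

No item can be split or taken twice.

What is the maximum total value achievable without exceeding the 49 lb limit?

4006

By value per lb: gold chalice 275.00, pearl string 86.50, copper ingots 82.33, obsidian blade 72.33 lead.
The ratio heuristic lands on silver idol + silk tapestry + gold chalice + crystal orb + copper ingots + pearl string + obsidian blade (3814) but leaves 5 lb idle.
Dropping crystal orb frees 7 lb; slotting in jeweled dagger (11 lb) lifts the total to 4006 at 48 lb.
Runner-up silver idol + silk tapestry + jeweled dagger + gold chalice + crystal orb + copper ingots + pearl string tops out at 3945.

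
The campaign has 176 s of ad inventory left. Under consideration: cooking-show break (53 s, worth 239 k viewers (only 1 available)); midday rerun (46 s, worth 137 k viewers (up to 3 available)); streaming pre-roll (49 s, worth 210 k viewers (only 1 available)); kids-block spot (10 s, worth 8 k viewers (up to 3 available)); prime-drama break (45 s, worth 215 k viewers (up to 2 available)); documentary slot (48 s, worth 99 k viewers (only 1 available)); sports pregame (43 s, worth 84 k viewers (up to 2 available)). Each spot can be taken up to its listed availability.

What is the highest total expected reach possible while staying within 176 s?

By expected reach per s: prime-drama break 4.78, cooking-show break 4.51, streaming pre-roll 4.29 lead.
The ratio ordering already packs tightly: cooking-show break + 3×kids-block spot + 2×prime-drama break, 173 s, 693.
No other feasible combination exceeds 693.

693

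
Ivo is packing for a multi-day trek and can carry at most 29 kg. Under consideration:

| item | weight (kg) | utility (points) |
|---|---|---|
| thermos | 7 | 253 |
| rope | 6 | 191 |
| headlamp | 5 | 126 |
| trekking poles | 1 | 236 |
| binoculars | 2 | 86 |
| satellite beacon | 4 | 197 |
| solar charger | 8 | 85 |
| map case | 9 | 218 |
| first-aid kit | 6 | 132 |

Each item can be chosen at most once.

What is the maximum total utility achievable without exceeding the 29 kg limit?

1181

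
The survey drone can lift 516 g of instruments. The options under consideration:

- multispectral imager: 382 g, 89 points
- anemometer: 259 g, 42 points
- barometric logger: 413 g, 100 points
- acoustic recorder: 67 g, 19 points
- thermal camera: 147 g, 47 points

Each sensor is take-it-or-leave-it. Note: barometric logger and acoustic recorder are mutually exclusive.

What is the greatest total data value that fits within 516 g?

108

Best packing: multispectral imager + acoustic recorder — 449 g, 108 total.
Anemometer + acoustic recorder + thermal camera matches that 108 at 473 g; no feasible combination exceeds it.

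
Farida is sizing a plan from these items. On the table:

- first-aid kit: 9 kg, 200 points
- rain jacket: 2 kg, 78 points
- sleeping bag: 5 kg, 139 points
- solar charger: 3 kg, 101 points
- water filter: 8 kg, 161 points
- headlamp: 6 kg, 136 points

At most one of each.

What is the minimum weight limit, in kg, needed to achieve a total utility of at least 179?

Need the lightest bundle worth ≥ 179.
Taking rain jacket + solar charger gives 179 (≥ 179) for 5 kg.
No combination under 5 kg hits 179.

5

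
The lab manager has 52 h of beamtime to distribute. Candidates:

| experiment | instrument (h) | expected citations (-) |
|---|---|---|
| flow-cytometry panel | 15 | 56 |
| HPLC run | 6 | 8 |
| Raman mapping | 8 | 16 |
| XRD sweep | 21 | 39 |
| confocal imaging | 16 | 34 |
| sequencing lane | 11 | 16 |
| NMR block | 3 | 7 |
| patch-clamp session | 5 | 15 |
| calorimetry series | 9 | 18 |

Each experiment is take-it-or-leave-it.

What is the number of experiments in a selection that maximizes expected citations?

5

Best achievable expected citations is 133.
One optimal bundle: flow-cytometry panel + Raman mapping + XRD sweep + NMR block + patch-clamp session (52 h).
Every optimal selection uses 5 experiments.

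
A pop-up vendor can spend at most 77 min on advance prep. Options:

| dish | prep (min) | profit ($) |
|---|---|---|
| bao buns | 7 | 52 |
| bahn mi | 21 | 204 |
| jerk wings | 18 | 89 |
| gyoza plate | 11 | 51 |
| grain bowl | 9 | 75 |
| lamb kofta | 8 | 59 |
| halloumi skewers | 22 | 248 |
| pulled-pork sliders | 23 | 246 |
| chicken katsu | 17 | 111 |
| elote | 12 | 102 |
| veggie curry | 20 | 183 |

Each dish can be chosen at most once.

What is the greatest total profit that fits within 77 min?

By profit per min: halloumi skewers 11.27, pulled-pork sliders 10.70, bahn mi 9.71 lead.
The ratio heuristic lands on bahn mi + grain bowl + halloumi skewers + pulled-pork sliders (773) but leaves 2 min idle.
Dropping bahn mi and grain bowl frees 30 min; slotting in elote + veggie curry (32 min) lifts the total to 779 at 77 min.

779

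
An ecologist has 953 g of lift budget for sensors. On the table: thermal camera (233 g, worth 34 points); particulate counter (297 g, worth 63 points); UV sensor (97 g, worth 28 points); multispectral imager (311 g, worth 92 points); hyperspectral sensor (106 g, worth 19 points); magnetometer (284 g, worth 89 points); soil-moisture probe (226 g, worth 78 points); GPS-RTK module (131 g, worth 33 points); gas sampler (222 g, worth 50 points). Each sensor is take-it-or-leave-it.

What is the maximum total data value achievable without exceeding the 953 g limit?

Filling by ratio: UV sensor + multispectral imager + magnetometer + soil-moisture probe for 287, with 35 g left unused.
Dropping UV sensor frees 97 g; slotting in GPS-RTK module (131 g) lifts the total to 292 at 952 g.

292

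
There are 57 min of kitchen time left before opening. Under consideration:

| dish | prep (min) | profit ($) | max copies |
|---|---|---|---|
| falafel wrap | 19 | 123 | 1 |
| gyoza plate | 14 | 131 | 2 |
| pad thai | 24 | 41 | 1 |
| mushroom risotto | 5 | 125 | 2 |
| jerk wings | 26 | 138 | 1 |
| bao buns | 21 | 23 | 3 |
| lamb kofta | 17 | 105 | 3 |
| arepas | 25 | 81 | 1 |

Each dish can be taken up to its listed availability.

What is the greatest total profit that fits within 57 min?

635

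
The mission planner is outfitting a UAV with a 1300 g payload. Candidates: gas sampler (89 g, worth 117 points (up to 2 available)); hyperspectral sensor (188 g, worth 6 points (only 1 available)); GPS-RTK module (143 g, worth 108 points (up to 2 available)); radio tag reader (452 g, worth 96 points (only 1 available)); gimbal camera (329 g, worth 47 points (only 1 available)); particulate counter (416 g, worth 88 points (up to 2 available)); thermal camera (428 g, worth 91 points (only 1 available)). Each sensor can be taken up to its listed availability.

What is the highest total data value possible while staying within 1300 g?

The ratio heuristic lands on 2×gas sampler + 2×GPS-RTK module + gimbal camera + thermal camera (588) but leaves 79 g idle.
The 757 g tied up in gimbal camera and thermal camera is better spent on 2×particulate counter — total rises to 626 (1296 g).
That's the maximum — no swap from here does better than 626.

626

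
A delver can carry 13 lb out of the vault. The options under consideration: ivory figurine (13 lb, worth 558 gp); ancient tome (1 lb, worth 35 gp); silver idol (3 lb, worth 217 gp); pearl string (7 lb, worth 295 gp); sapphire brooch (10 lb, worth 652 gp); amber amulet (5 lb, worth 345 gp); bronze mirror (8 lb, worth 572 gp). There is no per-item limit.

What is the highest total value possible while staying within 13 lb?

917

A density-first pass picks ancient tome + 4×silver idol — 903 at 13 lb.
The 13 lb tied up in ancient tome and 4×silver idol is better spent on amber amulet + bronze mirror — total rises to 917 (13 lb).
No other feasible combination exceeds 917.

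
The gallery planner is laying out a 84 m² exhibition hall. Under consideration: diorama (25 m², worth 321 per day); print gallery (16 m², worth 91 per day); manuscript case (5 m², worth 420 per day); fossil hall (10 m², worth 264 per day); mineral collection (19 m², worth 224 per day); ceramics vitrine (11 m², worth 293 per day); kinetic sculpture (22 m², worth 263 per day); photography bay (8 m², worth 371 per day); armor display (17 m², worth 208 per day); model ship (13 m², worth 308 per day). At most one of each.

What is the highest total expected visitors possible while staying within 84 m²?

2088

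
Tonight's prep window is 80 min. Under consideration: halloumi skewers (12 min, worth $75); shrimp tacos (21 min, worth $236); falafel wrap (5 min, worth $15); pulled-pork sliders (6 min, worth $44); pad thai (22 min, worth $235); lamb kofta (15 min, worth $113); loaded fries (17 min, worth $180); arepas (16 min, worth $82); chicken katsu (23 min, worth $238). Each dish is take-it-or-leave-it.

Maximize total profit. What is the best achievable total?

784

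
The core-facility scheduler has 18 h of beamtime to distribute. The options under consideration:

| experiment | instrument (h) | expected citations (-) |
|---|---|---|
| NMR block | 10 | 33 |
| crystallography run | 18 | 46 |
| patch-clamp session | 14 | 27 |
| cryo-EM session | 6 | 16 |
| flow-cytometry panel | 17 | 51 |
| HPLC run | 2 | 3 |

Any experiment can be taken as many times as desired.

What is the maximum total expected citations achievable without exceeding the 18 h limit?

52

By expected citations per h: NMR block 3.30, flow-cytometry panel 3.00, cryo-EM session 2.67 lead.
NMR block + cryo-EM session + HPLC run uses 18 of the 18 h and totals 52.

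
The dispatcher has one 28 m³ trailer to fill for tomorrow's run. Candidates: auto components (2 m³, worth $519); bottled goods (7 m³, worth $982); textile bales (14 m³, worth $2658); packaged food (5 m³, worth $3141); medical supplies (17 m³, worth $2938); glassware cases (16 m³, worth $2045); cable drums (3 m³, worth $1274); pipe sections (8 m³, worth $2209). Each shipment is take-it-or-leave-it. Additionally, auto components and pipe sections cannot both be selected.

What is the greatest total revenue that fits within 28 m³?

8008

By revenue per m³: packaged food 628.20, cable drums 424.67, pipe sections 276.12, auto components 259.50 lead.
Taking textile bales + packaged food + pipe sections: 27 m³ used, 8008 in revenue.
Runner-up auto components + packaged food + medical supplies + cable drums tops out at 7872.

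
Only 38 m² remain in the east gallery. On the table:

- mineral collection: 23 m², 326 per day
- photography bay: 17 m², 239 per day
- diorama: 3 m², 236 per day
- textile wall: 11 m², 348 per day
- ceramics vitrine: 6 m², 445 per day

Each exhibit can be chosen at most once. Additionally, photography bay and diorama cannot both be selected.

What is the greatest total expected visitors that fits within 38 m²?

Photography bay + textile wall + ceramics vitrine uses 34 of the 38 m² and totals 1032.
No other feasible combination exceeds 1032.

1032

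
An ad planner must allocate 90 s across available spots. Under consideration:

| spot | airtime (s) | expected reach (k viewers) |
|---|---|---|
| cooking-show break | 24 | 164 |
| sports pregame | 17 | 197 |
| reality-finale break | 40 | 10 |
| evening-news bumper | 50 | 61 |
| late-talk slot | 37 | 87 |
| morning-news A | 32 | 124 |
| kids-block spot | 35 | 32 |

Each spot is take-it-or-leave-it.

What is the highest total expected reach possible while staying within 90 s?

485

Ranking by ratio (expected reach/s): sports pregame 11.59, cooking-show break 6.83, morning-news A 3.88.
Cooking-show break + sports pregame + morning-news A uses 73 of the 90 s and totals 485.
Runner-up cooking-show break + sports pregame + late-talk slot tops out at 448.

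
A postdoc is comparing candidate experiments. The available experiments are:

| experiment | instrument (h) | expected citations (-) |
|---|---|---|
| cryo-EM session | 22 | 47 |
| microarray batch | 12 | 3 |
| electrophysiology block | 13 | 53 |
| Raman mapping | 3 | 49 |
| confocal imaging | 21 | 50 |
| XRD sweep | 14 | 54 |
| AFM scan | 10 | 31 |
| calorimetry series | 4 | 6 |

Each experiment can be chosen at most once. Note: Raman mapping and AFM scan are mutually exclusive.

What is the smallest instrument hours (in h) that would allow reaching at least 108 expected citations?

Need the lightest bundle worth ≥ 108.
electrophysiology block + Raman mapping + calorimetry series: 108 expected citations at 20 h.
Below 20 h the best achievable stays under 108.

20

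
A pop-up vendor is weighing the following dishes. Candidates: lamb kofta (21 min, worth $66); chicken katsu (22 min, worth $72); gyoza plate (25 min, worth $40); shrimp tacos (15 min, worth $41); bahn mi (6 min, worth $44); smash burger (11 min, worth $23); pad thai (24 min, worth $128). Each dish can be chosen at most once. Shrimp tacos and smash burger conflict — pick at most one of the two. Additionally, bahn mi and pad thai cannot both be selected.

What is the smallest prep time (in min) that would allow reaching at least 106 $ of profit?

Need the lightest bundle worth ≥ 106.
pad thai: 128 profit at 24 min.
Below 24 min the best achievable stays under 106.

24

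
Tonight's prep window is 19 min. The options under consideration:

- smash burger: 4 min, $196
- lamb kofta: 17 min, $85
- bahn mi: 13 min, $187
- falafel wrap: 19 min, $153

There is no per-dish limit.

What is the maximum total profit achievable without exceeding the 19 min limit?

784

Ranking by ratio (profit/min): smash burger 49.00, bahn mi 14.38, falafel wrap 8.05.
4×smash burger uses 16 of the 19 min and totals 784.
Every other selection either busts 19 min or fails to beat 784.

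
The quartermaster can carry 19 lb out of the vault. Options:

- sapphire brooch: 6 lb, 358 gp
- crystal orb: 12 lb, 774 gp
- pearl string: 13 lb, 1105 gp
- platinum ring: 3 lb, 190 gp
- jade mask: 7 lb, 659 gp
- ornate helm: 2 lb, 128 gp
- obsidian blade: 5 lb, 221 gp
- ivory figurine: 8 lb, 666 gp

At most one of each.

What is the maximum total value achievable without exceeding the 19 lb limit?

Filling by ratio: jade mask + ornate helm + ivory figurine for 1453, with 2 lb left unused.
Dropping ornate helm frees 2 lb; slotting in platinum ring (3 lb) lifts the total to 1515 at 18 lb.
Every other selection either busts 19 lb or fails to beat 1515.

1515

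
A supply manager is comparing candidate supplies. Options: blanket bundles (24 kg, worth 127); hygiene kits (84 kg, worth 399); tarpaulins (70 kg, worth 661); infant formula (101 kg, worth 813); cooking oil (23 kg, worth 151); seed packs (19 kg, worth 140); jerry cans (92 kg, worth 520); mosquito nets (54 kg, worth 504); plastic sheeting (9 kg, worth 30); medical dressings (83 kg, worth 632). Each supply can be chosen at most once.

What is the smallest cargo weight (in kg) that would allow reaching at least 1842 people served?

Look for the lowest-cargo combination reaching 1842.
tarpaulins + infant formula + mosquito nets reaches 1978 using 225 kg.
No combination under 225 kg hits 1842.

225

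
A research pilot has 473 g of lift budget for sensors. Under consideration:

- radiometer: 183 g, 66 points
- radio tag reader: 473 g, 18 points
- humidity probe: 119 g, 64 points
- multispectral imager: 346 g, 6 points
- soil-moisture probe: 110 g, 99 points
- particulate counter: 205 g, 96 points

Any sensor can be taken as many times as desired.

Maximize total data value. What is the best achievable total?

396

Best packing: 4×soil-moisture probe — 440 g, 396 total.
Every other selection either busts 473 g or fails to beat 396.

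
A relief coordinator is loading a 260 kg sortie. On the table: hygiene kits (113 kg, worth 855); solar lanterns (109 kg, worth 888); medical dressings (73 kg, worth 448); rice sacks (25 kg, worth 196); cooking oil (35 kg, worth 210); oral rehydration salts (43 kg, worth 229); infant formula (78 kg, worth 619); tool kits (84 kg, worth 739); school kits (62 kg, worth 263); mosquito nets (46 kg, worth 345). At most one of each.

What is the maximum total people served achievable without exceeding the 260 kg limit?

Ranking by ratio (people served/kg): tool kits 8.80, solar lanterns 8.15, infant formula 7.94.
The ratio heuristic lands on solar lanterns + rice sacks + cooking oil + tool kits (2033) but leaves 7 kg idle.
Dropping cooking oil and tool kits frees 119 kg; slotting in infant formula + mosquito nets (124 kg) lifts the total to 2048 at 258 kg.

2048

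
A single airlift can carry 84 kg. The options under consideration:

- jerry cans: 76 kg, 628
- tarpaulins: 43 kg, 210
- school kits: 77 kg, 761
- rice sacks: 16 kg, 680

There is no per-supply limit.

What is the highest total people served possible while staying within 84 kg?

3400

Taking 5×rice sacks: 80 kg used, 3400 in people served.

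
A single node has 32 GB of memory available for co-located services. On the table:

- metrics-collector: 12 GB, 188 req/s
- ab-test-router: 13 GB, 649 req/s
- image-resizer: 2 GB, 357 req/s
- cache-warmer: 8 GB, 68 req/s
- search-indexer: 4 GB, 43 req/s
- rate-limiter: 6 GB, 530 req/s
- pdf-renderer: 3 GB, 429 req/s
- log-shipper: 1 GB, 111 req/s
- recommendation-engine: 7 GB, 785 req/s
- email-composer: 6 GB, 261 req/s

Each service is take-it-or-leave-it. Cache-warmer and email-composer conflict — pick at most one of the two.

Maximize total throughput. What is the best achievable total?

Taking ab-test-router + image-resizer + rate-limiter + pdf-renderer + log-shipper + recommendation-engine: 32 GB used, 2861 in throughput.

2861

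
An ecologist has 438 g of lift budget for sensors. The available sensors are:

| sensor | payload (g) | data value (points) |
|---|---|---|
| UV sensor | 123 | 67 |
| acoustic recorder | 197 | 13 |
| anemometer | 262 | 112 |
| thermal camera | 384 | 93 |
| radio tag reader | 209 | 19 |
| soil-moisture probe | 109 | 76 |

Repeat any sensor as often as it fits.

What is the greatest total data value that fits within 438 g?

304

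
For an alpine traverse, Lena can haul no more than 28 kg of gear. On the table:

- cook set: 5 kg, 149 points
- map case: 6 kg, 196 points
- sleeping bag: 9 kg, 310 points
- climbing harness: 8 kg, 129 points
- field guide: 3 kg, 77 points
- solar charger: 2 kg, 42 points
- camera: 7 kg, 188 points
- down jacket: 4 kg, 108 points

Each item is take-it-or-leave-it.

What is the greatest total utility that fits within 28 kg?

Greedy by ratio would take cook set + map case + sleeping bag + field guide + down jacket: 27 kg used, total 840.
The 8 kg tied up in cook set and field guide is better spent on solar charger + camera — total rises to 844 (28 kg).
Nothing else within 28 kg beats 844.

844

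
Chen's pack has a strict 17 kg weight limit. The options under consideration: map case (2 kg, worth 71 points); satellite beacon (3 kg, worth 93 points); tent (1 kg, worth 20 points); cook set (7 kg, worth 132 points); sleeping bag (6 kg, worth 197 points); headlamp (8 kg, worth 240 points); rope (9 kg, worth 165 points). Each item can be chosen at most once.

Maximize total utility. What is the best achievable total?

530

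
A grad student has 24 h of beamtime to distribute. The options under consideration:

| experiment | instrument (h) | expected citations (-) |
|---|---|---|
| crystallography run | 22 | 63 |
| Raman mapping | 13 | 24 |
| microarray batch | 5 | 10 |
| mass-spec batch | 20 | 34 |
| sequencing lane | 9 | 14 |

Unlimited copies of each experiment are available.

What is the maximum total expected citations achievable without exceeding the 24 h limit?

63

Ranking by ratio (expected citations/h): crystallography run 2.86, microarray batch 2.00, Raman mapping 1.85, mass-spec batch 1.70.
Taking crystallography run: 22 h used, 63 in expected citations.
Every other selection either busts 24 h or fails to beat 63.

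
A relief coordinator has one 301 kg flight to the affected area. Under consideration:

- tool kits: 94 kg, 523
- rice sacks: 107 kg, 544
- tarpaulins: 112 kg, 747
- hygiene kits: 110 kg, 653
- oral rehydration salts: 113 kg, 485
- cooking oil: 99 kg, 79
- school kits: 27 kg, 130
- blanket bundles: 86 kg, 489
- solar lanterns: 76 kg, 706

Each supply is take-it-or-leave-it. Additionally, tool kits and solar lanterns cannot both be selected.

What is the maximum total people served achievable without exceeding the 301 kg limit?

2106

Best packing: tarpaulins + hygiene kits + solar lanterns — 298 kg, 2106 total.
The spare 3 kg is too small for any remaining supply, and no feasible exchange beats 2106.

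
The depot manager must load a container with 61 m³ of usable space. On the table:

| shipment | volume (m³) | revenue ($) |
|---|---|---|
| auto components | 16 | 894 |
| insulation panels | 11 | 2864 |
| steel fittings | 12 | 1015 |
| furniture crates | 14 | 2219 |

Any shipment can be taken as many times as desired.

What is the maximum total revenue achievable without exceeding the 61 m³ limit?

14320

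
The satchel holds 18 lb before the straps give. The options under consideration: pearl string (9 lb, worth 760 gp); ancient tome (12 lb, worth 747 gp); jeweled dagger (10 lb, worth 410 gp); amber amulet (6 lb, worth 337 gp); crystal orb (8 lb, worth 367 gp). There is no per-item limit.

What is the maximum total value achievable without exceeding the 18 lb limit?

1520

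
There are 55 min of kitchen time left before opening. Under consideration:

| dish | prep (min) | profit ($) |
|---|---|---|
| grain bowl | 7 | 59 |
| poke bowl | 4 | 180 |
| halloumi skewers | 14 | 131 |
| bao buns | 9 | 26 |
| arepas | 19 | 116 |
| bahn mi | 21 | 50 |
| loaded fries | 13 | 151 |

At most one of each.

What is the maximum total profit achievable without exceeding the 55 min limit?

578

Greedy by ratio would take grain bowl + poke bowl + halloumi skewers + bao buns + loaded fries: 47 min used, total 547.
Dropping grain bowl and bao buns frees 16 min; slotting in arepas (19 min) lifts the total to 578 at 50 min.
Next best is grain bowl + poke bowl + halloumi skewers + bao buns + loaded fries at 547 (47 min) — short by 31.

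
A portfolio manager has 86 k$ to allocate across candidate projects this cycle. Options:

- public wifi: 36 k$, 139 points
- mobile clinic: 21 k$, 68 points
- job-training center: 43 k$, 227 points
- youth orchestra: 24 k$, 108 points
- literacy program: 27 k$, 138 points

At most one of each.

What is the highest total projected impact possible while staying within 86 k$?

366

Filling by ratio: job-training center + literacy program for 365, with 16 k$ left unused.
Dropping literacy program frees 27 k$; slotting in public wifi (36 k$) lifts the total to 366 at 79 k$.
The closest alternative, job-training center + literacy program, reaches only 365.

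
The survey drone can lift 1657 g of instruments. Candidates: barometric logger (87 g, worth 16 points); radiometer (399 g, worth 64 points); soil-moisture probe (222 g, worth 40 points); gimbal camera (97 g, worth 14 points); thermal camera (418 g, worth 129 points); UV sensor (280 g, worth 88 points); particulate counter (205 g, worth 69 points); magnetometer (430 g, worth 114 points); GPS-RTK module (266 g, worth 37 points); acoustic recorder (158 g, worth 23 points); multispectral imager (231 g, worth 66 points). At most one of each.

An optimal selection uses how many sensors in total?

6

Best achievable data value is 482.
barometric logger + thermal camera + UV sensor + particulate counter + magnetometer + multispectral imager hits 482 at 1651 g.
Any selection reaching 482 contains exactly 6 sensors.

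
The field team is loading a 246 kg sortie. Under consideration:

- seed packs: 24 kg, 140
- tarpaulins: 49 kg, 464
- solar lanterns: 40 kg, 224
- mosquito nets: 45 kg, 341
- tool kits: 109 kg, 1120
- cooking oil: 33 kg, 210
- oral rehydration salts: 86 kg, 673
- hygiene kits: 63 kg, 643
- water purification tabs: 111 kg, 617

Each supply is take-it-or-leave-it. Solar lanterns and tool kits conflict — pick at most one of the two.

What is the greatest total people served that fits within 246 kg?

The ratio ordering already packs tightly: seed packs + tarpaulins + tool kits + hygiene kits, 245 kg, 2367.
Runner-up tarpaulins + tool kits + oral rehydration salts tops out at 2257.

2367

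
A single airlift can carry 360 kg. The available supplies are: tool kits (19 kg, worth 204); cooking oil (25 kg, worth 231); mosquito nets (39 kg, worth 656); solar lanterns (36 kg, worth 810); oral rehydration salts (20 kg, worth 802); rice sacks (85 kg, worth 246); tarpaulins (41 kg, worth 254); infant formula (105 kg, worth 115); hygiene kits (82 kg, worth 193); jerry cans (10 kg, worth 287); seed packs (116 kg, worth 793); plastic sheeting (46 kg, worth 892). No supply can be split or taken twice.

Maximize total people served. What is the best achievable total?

Tool kits + cooking oil + mosquito nets + solar lanterns + oral rehydration salts + tarpaulins + jerry cans + seed packs + plastic sheeting uses 352 of the 360 kg and totals 4929.

4929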